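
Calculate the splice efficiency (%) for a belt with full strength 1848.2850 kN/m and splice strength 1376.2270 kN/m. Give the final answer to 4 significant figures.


Eff = 1376.2270 / 1848.2850 * 100
Eff = 74.46 %


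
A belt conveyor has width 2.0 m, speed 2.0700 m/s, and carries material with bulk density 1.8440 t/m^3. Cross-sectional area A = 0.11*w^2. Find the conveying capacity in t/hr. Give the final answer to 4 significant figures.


A = 0.11 * 2.0^2 = 0.44 m^2
C = 0.44 * 2.0700 * 1.8440 * 3600
C = 6046 t/hr


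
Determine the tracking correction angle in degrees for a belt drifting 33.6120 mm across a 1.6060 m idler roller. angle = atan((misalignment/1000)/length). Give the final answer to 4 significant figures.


misalign_m = 33.6120 / 1000 = 0.033612 m
angle = atan(0.033612 / 1.6060)
angle = 1.199 deg


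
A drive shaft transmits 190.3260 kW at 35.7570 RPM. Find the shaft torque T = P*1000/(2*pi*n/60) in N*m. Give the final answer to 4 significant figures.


omega = 2*pi*35.7570/60 = 3.74446 rad/s
T = 190.3260*1000 / 3.74446
T = 50830 N*m


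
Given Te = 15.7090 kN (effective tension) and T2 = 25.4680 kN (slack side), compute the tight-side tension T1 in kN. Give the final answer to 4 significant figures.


T1 = Te + T2 = 15.7090 + 25.4680
T1 = 41.18 kN


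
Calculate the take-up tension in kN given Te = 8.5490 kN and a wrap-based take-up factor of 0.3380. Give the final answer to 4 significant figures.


T_tu = 8.5490 * 0.3380
T_tu = 2.890 kN


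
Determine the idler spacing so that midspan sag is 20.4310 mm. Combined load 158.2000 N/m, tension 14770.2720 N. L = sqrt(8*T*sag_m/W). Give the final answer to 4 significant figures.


sag = 20.4310/1000 = 0.020431 m
L = sqrt(8 * 14770.2720 * 0.020431 / 158.2000)
L = 3.906 m


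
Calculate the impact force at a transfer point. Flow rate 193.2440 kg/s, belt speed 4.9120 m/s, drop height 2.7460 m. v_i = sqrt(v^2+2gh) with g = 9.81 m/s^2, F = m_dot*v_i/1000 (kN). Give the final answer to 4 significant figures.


v_i = sqrt(4.9120^2 + 2*9.81*2.7460) = 8.832 m/s
F = 193.2440 * 8.832 / 1000
F = 1.707 kN


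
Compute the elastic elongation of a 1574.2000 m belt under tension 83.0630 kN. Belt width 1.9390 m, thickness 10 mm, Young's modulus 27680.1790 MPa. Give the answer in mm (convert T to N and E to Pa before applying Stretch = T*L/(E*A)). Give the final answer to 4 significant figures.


A = 1.9390 * 0.01 = 0.01939 m^2
Stretch = 83.0630*1000 * 1574.2000 / (27680.1790e6 * 0.01939) * 1000
Stretch = 243.6 mm


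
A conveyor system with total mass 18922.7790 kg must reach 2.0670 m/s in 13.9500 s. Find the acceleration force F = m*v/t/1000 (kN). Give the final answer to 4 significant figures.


F = 18922.7790 * 2.0670 / 13.9500 / 1000
F = 2.804 kN


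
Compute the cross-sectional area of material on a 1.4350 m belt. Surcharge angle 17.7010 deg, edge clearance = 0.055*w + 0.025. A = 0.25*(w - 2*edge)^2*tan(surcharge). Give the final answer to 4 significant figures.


edge = 0.055*1.4350 + 0.025 = 0.103925 m
ew = 1.4350 - 2*0.103925 = 1.22715 m
A = 0.25 * 1.22715^2 * tan(17.7010 deg)
A = 0.1202 m^2


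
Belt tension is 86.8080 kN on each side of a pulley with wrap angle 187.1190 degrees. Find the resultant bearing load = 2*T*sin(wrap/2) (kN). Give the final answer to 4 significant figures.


F = 2 * 86.8080 * sin(187.1190/2 deg)
F = 173.3 kN


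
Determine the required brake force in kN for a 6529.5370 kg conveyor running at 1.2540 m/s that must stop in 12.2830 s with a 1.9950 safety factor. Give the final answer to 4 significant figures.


F = 6529.5370 * 1.2540 / 12.2830 * 1.9950 / 1000
F = 1.330 kN


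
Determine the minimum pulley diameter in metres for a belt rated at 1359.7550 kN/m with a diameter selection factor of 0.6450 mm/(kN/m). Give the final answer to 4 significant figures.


D = 1359.7550 * 0.6450 / 1000
D = 0.8770 m


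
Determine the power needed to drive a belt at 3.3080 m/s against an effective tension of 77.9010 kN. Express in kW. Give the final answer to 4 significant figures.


P = Te * v = 77.9010 * 3.3080
P = 257.7 kW


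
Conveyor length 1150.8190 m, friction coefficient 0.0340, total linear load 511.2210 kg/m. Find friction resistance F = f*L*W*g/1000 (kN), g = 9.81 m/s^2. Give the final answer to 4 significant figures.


F = 0.0340 * 1150.8190 * 511.2210 * 9.81 / 1000
F = 196.2 kN


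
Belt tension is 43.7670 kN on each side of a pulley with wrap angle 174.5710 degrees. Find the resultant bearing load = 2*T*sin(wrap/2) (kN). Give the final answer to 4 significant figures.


F = 2 * 43.7670 * sin(174.5710/2 deg)
F = 87.44 kN


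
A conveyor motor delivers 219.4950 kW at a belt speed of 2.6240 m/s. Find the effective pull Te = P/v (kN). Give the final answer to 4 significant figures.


Te = P / v = 219.4950 / 2.6240
Te = 83.65 kN


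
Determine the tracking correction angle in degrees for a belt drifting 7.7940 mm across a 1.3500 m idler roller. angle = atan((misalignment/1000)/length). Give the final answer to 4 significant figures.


misalign_m = 7.7940 / 1000 = 0.007794 m
angle = atan(0.007794 / 1.3500)
angle = 0.3308 deg


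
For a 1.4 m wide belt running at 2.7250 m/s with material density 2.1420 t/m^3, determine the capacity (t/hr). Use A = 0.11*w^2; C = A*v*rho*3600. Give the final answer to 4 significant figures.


A = 0.11 * 1.4^2 = 0.2156 m^2
C = 0.2156 * 2.7250 * 2.1420 * 3600
C = 4530 t/hr


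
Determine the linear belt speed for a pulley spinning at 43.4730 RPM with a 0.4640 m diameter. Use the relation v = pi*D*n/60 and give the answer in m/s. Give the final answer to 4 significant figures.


v = pi * 0.4640 * 43.4730 / 60
v = 1.056 m/s


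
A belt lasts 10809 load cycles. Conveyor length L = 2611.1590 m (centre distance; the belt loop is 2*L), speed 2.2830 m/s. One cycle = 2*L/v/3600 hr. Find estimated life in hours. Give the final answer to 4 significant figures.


cycle_time = 2 * 2611.1590 / 2.2830 / 3600 = 0.635411 hr
life = 10809 * 0.635411 = 6868 hours


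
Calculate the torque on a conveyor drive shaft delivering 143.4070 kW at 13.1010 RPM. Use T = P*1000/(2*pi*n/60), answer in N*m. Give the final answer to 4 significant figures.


omega = 2*pi*13.1010/60 = 1.37193 rad/s
T = 143.4070*1000 / 1.37193
T = 104500 N*m


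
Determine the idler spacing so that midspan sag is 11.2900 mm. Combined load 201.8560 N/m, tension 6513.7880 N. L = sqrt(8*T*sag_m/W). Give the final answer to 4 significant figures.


sag = 11.2900/1000 = 0.011290 m
L = sqrt(8 * 6513.7880 * 0.011290 / 201.8560)
L = 1.707 m


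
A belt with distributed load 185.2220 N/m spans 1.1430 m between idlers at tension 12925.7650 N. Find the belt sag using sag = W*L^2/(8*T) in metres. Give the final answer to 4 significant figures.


sag = 185.2220 * 1.1430^2 / (8 * 12925.7650)
sag = 0.002340 m


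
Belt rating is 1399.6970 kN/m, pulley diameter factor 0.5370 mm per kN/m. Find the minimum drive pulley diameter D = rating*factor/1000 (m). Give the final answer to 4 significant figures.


D = 1399.6970 * 0.5370 / 1000
D = 0.7516 m


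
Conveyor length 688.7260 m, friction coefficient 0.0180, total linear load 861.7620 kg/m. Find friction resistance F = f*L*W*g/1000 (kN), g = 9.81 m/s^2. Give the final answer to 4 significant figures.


F = 0.0180 * 688.7260 * 861.7620 * 9.81 / 1000
F = 104.8 kN


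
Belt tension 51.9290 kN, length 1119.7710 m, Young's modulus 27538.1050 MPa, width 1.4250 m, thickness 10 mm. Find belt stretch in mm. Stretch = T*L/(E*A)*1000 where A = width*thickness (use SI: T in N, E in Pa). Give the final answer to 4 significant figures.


A = 1.4250 * 0.01 = 0.01425 m^2
Stretch = 51.9290*1000 * 1119.7710 / (27538.1050e6 * 0.01425) * 1000
Stretch = 148.2 mm


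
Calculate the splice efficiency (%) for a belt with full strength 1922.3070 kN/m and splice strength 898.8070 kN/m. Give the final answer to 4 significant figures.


Eff = 898.8070 / 1922.3070 * 100
Eff = 46.76 %


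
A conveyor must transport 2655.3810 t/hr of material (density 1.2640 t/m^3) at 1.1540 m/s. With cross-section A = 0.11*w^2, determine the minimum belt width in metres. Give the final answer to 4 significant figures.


A_req = 2655.3810 / (1.1540 * 1.2640 * 3600) = 0.505675 m^2
w = sqrt(0.505675 / 0.11)
w = 2.144 m


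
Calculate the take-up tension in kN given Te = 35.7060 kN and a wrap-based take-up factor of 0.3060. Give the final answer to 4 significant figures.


T_tu = 35.7060 * 0.3060
T_tu = 10.93 kN


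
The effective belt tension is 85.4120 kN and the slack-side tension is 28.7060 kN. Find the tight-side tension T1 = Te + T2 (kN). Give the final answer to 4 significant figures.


T1 = Te + T2 = 85.4120 + 28.7060
T1 = 114.1 kN


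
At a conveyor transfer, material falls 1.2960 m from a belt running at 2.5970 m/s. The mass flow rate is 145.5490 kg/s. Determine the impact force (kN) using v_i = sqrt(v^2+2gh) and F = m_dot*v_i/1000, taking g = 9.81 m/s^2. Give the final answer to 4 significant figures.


v_i = sqrt(2.5970^2 + 2*9.81*1.2960) = 5.67203 m/s
F = 145.5490 * 5.67203 / 1000
F = 0.8256 kN


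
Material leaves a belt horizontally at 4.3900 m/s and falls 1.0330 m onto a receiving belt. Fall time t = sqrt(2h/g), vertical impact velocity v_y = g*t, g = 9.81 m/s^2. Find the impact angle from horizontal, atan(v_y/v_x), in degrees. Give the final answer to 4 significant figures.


t = sqrt(2*1.0330/9.81) = 0.458913 s
v_y = 9.81 * 0.458913 = 4.50194 m/s
angle = atan(4.50194 / 4.3900) = 45.72 deg


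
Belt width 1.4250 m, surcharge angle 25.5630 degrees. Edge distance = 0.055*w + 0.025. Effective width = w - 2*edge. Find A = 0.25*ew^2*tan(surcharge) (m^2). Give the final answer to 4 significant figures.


edge = 0.055*1.4250 + 0.025 = 0.103375 m
ew = 1.4250 - 2*0.103375 = 1.21825 m
A = 0.25 * 1.21825^2 * tan(25.5630 deg)
A = 0.1775 m^2


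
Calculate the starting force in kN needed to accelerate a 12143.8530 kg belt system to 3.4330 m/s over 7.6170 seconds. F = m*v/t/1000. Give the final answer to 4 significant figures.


F = 12143.8530 * 3.4330 / 7.6170 / 1000
F = 5.473 kN


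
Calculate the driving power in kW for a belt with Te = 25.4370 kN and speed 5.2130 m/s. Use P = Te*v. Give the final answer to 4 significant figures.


P = Te * v = 25.4370 * 5.2130
P = 132.6 kW


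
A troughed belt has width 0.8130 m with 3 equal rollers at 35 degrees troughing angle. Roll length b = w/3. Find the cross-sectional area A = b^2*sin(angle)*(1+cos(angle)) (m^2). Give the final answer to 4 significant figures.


b = 0.8130/3 = 0.271 m
A = 0.271^2 * sin(35 deg) * (1 + cos(35 deg))
A = 0.07663 m^2


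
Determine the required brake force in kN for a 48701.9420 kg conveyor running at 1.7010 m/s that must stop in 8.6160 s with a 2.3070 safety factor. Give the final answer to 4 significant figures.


F = 48701.9420 * 1.7010 / 8.6160 * 2.3070 / 1000
F = 22.18 kN


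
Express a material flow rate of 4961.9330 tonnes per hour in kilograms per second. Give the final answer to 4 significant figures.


m_dot = 4961.9330 * 1000 / 3600
m_dot = 1378 kg/s


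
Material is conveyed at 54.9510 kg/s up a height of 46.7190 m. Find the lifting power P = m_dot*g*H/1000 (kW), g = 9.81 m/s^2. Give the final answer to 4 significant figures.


P = 54.9510 * 9.81 * 46.7190 / 1000
P = 25.18 kW


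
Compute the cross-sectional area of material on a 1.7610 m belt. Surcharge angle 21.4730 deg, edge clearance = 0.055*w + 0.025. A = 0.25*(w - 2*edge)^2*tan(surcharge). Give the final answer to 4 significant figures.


edge = 0.055*1.7610 + 0.025 = 0.121855 m
ew = 1.7610 - 2*0.121855 = 1.51729 m
A = 0.25 * 1.51729^2 * tan(21.4730 deg)
A = 0.2264 m^2


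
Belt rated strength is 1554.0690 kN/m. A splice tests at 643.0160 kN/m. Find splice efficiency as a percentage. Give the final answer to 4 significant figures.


Eff = 643.0160 / 1554.0690 * 100
Eff = 41.38 %


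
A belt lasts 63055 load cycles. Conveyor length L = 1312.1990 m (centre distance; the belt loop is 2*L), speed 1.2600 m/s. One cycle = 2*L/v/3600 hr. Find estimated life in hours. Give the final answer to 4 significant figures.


cycle_time = 2 * 1312.1990 / 1.2600 / 3600 = 0.578571 hr
life = 63055 * 0.578571 = 36480 hours


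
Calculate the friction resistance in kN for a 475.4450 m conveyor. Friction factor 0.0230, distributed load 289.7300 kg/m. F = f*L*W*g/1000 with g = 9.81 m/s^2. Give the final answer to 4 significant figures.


F = 0.0230 * 475.4450 * 289.7300 * 9.81 / 1000
F = 31.08 kN


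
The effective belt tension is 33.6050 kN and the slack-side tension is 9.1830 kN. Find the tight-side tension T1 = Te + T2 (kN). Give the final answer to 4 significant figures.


T1 = Te + T2 = 33.6050 + 9.1830
T1 = 42.79 kN


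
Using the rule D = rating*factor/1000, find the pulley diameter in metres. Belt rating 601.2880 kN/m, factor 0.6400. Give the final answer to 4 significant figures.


D = 601.2880 * 0.6400 / 1000
D = 0.3848 m


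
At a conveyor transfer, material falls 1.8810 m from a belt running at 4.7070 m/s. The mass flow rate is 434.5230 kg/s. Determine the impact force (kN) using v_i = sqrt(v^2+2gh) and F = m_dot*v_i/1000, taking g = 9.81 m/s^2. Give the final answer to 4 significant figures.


v_i = sqrt(4.7070^2 + 2*9.81*1.8810) = 7.68512 m/s
F = 434.5230 * 7.68512 / 1000
F = 3.339 kN


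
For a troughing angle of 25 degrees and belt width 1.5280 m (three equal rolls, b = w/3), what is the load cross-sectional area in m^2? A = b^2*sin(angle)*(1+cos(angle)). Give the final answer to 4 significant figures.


b = 1.5280/3 = 0.509333 m
A = 0.509333^2 * sin(25 deg) * (1 + cos(25 deg))
A = 0.2090 m^2


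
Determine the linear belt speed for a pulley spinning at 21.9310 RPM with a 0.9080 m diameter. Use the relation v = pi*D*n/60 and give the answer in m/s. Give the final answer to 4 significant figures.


v = pi * 0.9080 * 21.9310 / 60
v = 1.043 m/s


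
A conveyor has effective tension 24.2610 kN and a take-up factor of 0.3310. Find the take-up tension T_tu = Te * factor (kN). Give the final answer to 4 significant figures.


T_tu = 24.2610 * 0.3310
T_tu = 8.030 kN


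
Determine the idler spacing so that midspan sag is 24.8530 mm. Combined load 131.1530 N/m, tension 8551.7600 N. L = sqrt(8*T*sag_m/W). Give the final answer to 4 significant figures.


sag = 24.8530/1000 = 0.024853 m
L = sqrt(8 * 8551.7600 * 0.024853 / 131.1530)
L = 3.601 m


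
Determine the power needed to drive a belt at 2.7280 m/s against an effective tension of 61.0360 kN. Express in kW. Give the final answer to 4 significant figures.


P = Te * v = 61.0360 * 2.7280
P = 166.5 kW


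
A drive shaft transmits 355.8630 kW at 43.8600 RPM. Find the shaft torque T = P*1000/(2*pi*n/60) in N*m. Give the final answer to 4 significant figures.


omega = 2*pi*43.8600/60 = 4.59301 rad/s
T = 355.8630*1000 / 4.59301
T = 77480 N*m


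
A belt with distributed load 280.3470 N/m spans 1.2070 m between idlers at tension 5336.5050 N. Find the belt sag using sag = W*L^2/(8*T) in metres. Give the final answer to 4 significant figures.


sag = 280.3470 * 1.2070^2 / (8 * 5336.5050)
sag = 0.009567 m


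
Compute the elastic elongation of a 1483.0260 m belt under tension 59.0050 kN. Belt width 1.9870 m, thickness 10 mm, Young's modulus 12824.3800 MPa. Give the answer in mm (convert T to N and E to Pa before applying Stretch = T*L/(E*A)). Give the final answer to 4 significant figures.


A = 1.9870 * 0.01 = 0.01987 m^2
Stretch = 59.0050*1000 * 1483.0260 / (12824.3800e6 * 0.01987) * 1000
Stretch = 343.4 mm


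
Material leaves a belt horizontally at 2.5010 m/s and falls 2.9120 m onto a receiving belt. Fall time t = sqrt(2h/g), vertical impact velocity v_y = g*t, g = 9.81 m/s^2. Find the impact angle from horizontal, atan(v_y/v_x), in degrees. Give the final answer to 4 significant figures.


t = sqrt(2*2.9120/9.81) = 0.770506 s
v_y = 9.81 * 0.770506 = 7.55866 m/s
angle = atan(7.55866 / 2.5010) = 71.69 deg


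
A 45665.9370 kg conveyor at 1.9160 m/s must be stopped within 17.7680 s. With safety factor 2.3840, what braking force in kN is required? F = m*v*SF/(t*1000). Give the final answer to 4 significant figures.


F = 45665.9370 * 1.9160 / 17.7680 * 2.3840 / 1000
F = 11.74 kN


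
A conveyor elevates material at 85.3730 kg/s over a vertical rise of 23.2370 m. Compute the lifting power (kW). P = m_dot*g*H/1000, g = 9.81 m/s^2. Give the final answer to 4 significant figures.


P = 85.3730 * 9.81 * 23.2370 / 1000
P = 19.46 kW


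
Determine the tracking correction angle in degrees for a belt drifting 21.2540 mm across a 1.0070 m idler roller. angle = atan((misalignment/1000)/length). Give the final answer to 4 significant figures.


misalign_m = 21.2540 / 1000 = 0.021254 m
angle = atan(0.021254 / 1.0070)
angle = 1.209 deg


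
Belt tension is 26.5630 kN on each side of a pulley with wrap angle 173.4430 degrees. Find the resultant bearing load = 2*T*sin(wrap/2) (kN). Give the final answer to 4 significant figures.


F = 2 * 26.5630 * sin(173.4430/2 deg)
F = 53.04 kN


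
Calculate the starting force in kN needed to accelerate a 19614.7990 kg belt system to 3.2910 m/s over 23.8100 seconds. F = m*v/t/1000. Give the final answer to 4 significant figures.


F = 19614.7990 * 3.2910 / 23.8100 / 1000
F = 2.711 kN


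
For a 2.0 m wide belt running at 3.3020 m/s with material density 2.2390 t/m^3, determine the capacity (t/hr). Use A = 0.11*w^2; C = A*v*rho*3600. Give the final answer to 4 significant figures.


A = 0.11 * 2.0^2 = 0.44 m^2
C = 0.44 * 3.3020 * 2.2390 * 3600
C = 11710 t/hr


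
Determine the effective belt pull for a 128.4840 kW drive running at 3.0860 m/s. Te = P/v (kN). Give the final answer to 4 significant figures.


Te = P / v = 128.4840 / 3.0860
Te = 41.63 kN


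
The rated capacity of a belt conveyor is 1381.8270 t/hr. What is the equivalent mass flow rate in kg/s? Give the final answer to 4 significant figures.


m_dot = 1381.8270 * 1000 / 3600
m_dot = 383.8 kg/s


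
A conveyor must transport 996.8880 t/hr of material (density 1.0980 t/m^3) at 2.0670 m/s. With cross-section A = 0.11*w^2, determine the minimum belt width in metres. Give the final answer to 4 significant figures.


A_req = 996.8880 / (2.0670 * 1.0980 * 3600) = 0.122012 m^2
w = sqrt(0.122012 / 0.11)
w = 1.053 m


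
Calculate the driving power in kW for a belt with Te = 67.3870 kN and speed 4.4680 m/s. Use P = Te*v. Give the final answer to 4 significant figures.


P = Te * v = 67.3870 * 4.4680
P = 301.1 kW


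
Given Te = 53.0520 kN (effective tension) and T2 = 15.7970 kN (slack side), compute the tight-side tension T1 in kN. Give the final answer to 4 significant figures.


T1 = Te + T2 = 53.0520 + 15.7970
T1 = 68.85 kN


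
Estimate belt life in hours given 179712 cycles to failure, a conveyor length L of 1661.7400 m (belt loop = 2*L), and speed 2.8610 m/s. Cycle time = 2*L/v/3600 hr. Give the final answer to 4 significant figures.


cycle_time = 2 * 1661.7400 / 2.8610 / 3600 = 0.32268 hr
life = 179712 * 0.32268 = 57990 hours


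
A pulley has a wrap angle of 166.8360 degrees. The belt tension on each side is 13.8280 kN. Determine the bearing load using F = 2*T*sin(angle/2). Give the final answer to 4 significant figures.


F = 2 * 13.8280 * sin(166.8360/2 deg)
F = 27.47 kN


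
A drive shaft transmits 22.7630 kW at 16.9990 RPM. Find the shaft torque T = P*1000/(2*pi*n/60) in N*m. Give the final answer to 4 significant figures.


omega = 2*pi*16.9990/60 = 1.78013 rad/s
T = 22.7630*1000 / 1.78013
T = 12790 N*m


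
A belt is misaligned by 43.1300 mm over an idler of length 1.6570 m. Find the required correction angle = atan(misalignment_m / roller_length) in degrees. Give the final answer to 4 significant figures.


misalign_m = 43.1300 / 1000 = 0.043130 m
angle = atan(0.043130 / 1.6570)
angle = 1.491 deg


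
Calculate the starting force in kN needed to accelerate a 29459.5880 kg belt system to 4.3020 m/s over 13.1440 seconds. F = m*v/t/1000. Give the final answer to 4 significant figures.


F = 29459.5880 * 4.3020 / 13.1440 / 1000
F = 9.642 kN


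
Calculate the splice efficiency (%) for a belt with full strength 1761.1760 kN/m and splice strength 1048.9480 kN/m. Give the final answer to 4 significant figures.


Eff = 1048.9480 / 1761.1760 * 100
Eff = 59.56 %


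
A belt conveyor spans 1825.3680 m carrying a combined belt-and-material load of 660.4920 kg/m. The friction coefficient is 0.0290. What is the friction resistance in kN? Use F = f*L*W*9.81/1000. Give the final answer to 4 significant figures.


F = 0.0290 * 1825.3680 * 660.4920 * 9.81 / 1000
F = 343.0 kN


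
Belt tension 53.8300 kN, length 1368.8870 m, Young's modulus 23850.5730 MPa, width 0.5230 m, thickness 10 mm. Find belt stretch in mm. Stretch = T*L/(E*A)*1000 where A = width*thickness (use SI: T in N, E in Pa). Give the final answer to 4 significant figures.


A = 0.5230 * 0.01 = 0.00523 m^2
Stretch = 53.8300*1000 * 1368.8870 / (23850.5730e6 * 0.00523) * 1000
Stretch = 590.7 mm


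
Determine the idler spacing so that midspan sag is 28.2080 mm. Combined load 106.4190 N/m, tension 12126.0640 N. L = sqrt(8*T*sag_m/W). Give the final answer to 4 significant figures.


sag = 28.2080/1000 = 0.028208 m
L = sqrt(8 * 12126.0640 * 0.028208 / 106.4190)
L = 5.071 m


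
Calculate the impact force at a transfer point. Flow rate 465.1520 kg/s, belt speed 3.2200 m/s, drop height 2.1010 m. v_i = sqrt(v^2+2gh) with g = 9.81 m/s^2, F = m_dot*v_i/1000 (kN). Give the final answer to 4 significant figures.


v_i = sqrt(3.2200^2 + 2*9.81*2.1010) = 7.18262 m/s
F = 465.1520 * 7.18262 / 1000
F = 3.341 kN


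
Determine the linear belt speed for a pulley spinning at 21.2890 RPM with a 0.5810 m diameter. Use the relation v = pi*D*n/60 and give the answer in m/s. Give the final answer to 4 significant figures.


v = pi * 0.5810 * 21.2890 / 60
v = 0.6476 m/s


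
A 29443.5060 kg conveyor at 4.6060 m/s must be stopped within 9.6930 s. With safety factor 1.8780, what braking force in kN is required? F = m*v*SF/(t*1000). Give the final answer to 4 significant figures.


F = 29443.5060 * 4.6060 / 9.6930 * 1.8780 / 1000
F = 26.28 kN


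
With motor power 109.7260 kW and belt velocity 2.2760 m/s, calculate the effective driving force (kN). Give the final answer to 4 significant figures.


Te = P / v = 109.7260 / 2.2760
Te = 48.21 kN


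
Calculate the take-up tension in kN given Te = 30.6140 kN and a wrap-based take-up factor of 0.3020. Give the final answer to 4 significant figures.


T_tu = 30.6140 * 0.3020
T_tu = 9.245 kN


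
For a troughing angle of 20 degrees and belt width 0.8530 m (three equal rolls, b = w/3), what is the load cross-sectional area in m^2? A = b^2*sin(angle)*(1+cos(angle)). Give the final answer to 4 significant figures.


b = 0.8530/3 = 0.284333 m
A = 0.284333^2 * sin(20 deg) * (1 + cos(20 deg))
A = 0.05363 m^2


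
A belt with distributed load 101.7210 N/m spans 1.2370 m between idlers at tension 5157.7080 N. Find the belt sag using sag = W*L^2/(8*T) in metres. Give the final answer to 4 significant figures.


sag = 101.7210 * 1.2370^2 / (8 * 5157.7080)
sag = 0.003772 m


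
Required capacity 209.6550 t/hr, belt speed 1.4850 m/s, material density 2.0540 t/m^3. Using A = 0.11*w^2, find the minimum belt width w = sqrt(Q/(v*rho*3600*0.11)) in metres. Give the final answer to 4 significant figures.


A_req = 209.6550 / (1.4850 * 2.0540 * 3600) = 0.0190931 m^2
w = sqrt(0.0190931 / 0.11)
w = 0.4166 m


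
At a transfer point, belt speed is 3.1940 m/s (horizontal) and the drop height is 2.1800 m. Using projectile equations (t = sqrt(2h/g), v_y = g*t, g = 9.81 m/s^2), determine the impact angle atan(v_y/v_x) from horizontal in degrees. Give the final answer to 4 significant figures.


t = sqrt(2*2.1800/9.81) = 0.666667 s
v_y = 9.81 * 0.666667 = 6.54 m/s
angle = atan(6.54 / 3.1940) = 63.97 deg


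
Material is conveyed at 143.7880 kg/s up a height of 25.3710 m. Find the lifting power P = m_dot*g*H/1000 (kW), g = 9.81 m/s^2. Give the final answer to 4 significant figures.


P = 143.7880 * 9.81 * 25.3710 / 1000
P = 35.79 kW


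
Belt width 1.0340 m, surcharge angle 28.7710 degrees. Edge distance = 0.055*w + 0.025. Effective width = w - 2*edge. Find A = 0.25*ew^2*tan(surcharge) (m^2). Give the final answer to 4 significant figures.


edge = 0.055*1.0340 + 0.025 = 0.08187 m
ew = 1.0340 - 2*0.08187 = 0.87026 m
A = 0.25 * 0.87026^2 * tan(28.7710 deg)
A = 0.1040 m^2


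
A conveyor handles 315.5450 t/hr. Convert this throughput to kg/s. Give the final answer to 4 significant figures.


m_dot = 315.5450 * 1000 / 3600
m_dot = 87.65 kg/s


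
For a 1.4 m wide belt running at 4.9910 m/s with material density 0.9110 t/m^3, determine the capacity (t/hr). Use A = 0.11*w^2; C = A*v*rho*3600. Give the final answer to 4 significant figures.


A = 0.11 * 1.4^2 = 0.2156 m^2
C = 0.2156 * 4.9910 * 0.9110 * 3600
C = 3529 t/hr


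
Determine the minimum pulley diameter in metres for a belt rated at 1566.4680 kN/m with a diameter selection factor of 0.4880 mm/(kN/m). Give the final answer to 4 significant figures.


D = 1566.4680 * 0.4880 / 1000
D = 0.7644 m


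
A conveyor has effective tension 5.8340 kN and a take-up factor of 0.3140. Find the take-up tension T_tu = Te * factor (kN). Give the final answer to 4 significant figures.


T_tu = 5.8340 * 0.3140
T_tu = 1.832 kN


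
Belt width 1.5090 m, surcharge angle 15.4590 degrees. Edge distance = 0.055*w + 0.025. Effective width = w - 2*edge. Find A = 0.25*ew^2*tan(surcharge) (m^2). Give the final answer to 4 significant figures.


edge = 0.055*1.5090 + 0.025 = 0.107995 m
ew = 1.5090 - 2*0.107995 = 1.29301 m
A = 0.25 * 1.29301^2 * tan(15.4590 deg)
A = 0.1156 m^2


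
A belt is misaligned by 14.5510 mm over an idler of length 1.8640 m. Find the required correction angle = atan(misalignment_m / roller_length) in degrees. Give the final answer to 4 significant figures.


misalign_m = 14.5510 / 1000 = 0.014551 m
angle = atan(0.014551 / 1.8640)
angle = 0.4473 deg


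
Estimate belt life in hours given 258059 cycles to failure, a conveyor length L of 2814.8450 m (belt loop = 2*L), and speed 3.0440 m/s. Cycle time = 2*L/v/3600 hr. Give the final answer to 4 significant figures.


cycle_time = 2 * 2814.8450 / 3.0440 / 3600 = 0.513733 hr
life = 258059 * 0.513733 = 132600 hours


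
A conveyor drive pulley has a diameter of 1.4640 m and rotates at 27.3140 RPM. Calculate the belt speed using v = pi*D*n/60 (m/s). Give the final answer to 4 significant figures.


v = pi * 1.4640 * 27.3140 / 60
v = 2.094 m/s


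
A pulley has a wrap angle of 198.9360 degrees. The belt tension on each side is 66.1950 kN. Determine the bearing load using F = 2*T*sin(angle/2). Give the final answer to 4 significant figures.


F = 2 * 66.1950 * sin(198.9360/2 deg)
F = 130.6 kN


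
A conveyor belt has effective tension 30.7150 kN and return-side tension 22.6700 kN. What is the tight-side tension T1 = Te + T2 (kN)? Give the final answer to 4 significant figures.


T1 = Te + T2 = 30.7150 + 22.6700
T1 = 53.39 kN


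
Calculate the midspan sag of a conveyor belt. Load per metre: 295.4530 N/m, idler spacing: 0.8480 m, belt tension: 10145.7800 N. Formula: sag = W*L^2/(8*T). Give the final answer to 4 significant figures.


sag = 295.4530 * 0.8480^2 / (8 * 10145.7800)
sag = 0.002618 m


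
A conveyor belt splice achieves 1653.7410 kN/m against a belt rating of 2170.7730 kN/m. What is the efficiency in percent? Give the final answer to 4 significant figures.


Eff = 1653.7410 / 2170.7730 * 100
Eff = 76.18 %


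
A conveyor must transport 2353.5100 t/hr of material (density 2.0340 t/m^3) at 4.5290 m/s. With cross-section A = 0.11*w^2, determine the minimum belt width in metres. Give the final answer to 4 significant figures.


A_req = 2353.5100 / (4.5290 * 2.0340 * 3600) = 0.0709676 m^2
w = sqrt(0.0709676 / 0.11)
w = 0.8032 m


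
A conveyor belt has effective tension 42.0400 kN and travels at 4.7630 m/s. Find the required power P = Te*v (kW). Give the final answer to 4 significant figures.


P = Te * v = 42.0400 * 4.7630
P = 200.2 kW


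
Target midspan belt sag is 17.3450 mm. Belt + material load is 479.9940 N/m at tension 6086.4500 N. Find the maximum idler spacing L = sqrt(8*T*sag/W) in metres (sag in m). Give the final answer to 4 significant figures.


sag = 17.3450/1000 = 0.017345 m
L = sqrt(8 * 6086.4500 * 0.017345 / 479.9940)
L = 1.326 m


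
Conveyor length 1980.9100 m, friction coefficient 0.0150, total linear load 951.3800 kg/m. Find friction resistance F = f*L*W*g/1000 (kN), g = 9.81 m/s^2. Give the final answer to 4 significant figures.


F = 0.0150 * 1980.9100 * 951.3800 * 9.81 / 1000
F = 277.3 kN


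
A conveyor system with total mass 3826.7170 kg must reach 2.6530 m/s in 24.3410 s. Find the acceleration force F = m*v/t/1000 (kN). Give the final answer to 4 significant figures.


F = 3826.7170 * 2.6530 / 24.3410 / 1000
F = 0.4171 kN


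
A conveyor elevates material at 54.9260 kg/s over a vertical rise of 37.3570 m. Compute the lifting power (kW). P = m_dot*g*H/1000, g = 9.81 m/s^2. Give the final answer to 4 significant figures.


P = 54.9260 * 9.81 * 37.3570 / 1000
P = 20.13 kW


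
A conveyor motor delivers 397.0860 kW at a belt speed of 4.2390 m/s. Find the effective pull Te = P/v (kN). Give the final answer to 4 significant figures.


Te = P / v = 397.0860 / 4.2390
Te = 93.67 kN


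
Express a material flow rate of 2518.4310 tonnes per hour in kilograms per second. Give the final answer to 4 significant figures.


m_dot = 2518.4310 * 1000 / 3600
m_dot = 699.6 kg/s


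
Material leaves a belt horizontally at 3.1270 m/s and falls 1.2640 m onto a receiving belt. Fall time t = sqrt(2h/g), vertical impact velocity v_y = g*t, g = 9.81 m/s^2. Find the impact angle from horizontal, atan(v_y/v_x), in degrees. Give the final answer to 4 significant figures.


t = sqrt(2*1.2640/9.81) = 0.507638 s
v_y = 9.81 * 0.507638 = 4.97993 m/s
angle = atan(4.97993 / 3.1270) = 57.87 deg


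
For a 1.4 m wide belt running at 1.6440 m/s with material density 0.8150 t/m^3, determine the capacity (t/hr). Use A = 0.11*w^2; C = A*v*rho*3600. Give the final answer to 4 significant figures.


A = 0.11 * 1.4^2 = 0.2156 m^2
C = 0.2156 * 1.6440 * 0.8150 * 3600
C = 1040 t/hr


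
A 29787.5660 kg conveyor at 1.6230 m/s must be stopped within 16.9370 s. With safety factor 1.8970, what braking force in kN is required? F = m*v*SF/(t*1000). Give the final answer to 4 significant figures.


F = 29787.5660 * 1.6230 / 16.9370 * 1.8970 / 1000
F = 5.415 kN


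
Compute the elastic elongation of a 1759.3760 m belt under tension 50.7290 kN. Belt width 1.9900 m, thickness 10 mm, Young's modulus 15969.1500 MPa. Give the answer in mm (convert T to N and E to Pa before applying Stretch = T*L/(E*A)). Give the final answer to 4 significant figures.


A = 1.9900 * 0.01 = 0.01990 m^2
Stretch = 50.7290*1000 * 1759.3760 / (15969.1500e6 * 0.01990) * 1000
Stretch = 280.9 mm


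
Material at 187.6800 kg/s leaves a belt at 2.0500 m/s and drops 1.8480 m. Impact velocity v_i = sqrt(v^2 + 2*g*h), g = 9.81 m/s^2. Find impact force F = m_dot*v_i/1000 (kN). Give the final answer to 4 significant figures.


v_i = sqrt(2.0500^2 + 2*9.81*1.8480) = 6.36084 m/s
F = 187.6800 * 6.36084 / 1000
F = 1.194 kN


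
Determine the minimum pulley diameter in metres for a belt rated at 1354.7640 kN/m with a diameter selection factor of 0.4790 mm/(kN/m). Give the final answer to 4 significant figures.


D = 1354.7640 * 0.4790 / 1000
D = 0.6489 m


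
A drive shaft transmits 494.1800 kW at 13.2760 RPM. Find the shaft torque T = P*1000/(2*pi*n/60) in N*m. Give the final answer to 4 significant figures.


omega = 2*pi*13.2760/60 = 1.39026 rad/s
T = 494.1800*1000 / 1.39026
T = 355500 N*m


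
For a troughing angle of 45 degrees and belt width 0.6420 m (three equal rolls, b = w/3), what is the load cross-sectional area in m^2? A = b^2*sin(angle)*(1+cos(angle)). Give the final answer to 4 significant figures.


b = 0.6420/3 = 0.214 m
A = 0.214^2 * sin(45 deg) * (1 + cos(45 deg))
A = 0.05528 m^2


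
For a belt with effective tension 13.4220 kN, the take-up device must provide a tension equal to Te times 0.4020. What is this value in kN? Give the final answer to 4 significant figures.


T_tu = 13.4220 * 0.4020
T_tu = 5.396 kN


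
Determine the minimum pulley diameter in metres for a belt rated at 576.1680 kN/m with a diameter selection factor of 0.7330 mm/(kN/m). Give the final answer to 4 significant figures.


D = 576.1680 * 0.7330 / 1000
D = 0.4223 m


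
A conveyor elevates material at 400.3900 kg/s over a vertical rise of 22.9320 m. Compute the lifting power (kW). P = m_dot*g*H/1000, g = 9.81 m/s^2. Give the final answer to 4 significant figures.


P = 400.3900 * 9.81 * 22.9320 / 1000
P = 90.07 kW


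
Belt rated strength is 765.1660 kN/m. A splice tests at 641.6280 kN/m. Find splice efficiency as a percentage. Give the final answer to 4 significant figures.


Eff = 641.6280 / 765.1660 * 100
Eff = 83.85 %


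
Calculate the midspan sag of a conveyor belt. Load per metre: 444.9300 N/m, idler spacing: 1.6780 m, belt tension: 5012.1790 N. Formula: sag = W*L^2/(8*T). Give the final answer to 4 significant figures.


sag = 444.9300 * 1.6780^2 / (8 * 5012.1790)
sag = 0.03124 m


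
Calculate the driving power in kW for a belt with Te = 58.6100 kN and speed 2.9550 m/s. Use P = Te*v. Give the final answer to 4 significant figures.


P = Te * v = 58.6100 * 2.9550
P = 173.2 kW


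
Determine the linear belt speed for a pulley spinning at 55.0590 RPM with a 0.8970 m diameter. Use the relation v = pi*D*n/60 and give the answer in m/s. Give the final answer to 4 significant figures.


v = pi * 0.8970 * 55.0590 / 60
v = 2.586 m/s


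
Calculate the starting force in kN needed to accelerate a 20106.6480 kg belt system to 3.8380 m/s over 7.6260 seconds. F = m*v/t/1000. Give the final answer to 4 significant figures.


F = 20106.6480 * 3.8380 / 7.6260 / 1000
F = 10.12 kN


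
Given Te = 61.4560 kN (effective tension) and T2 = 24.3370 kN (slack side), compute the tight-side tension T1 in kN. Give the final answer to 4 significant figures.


T1 = Te + T2 = 61.4560 + 24.3370
T1 = 85.79 kN


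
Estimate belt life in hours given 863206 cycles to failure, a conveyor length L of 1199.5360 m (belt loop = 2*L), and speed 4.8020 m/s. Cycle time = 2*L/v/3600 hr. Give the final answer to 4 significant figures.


cycle_time = 2 * 1199.5360 / 4.8020 / 3600 = 0.138777 hr
life = 863206 * 0.138777 = 119800 hours


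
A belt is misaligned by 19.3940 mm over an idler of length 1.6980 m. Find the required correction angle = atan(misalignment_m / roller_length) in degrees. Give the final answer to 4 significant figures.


misalign_m = 19.3940 / 1000 = 0.019394 m
angle = atan(0.019394 / 1.6980)
angle = 0.6544 deg


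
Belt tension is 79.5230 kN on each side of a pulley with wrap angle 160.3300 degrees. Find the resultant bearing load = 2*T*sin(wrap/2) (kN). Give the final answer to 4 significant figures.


F = 2 * 79.5230 * sin(160.3300/2 deg)
F = 156.7 kN


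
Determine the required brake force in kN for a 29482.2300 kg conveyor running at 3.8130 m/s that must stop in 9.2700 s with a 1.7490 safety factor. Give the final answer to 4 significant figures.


F = 29482.2300 * 3.8130 / 9.2700 * 1.7490 / 1000
F = 21.21 kN


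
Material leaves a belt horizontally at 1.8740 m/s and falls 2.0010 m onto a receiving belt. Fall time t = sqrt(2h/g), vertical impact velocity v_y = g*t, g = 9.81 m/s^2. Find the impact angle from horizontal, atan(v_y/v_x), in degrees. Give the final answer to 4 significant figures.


t = sqrt(2*2.0010/9.81) = 0.63871 s
v_y = 9.81 * 0.63871 = 6.26575 m/s
angle = atan(6.26575 / 1.8740) = 73.35 deg


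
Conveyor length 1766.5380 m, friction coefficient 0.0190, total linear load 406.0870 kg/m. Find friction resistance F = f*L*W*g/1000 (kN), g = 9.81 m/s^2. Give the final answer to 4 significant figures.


F = 0.0190 * 1766.5380 * 406.0870 * 9.81 / 1000
F = 133.7 kN


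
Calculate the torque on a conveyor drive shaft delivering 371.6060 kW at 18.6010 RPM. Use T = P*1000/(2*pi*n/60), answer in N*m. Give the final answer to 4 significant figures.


omega = 2*pi*18.6010/60 = 1.94789 rad/s
T = 371.6060*1000 / 1.94789
T = 190800 N*m


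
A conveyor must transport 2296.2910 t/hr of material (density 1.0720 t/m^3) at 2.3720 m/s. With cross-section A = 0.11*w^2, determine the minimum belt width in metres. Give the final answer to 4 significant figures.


A_req = 2296.2910 / (2.3720 * 1.0720 * 3600) = 0.25085 m^2
w = sqrt(0.25085 / 0.11)
w = 1.510 m


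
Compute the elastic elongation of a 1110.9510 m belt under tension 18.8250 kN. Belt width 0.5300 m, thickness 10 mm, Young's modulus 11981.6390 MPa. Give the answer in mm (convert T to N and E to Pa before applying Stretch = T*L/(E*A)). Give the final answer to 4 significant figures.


A = 0.5300 * 0.01 = 0.00530 m^2
Stretch = 18.8250*1000 * 1110.9510 / (11981.6390e6 * 0.00530) * 1000
Stretch = 329.3 mm


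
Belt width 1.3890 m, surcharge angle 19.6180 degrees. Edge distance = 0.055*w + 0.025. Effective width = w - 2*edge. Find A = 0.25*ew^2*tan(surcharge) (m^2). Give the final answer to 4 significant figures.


edge = 0.055*1.3890 + 0.025 = 0.101395 m
ew = 1.3890 - 2*0.101395 = 1.18621 m
A = 0.25 * 1.18621^2 * tan(19.6180 deg)
A = 0.1254 m^2


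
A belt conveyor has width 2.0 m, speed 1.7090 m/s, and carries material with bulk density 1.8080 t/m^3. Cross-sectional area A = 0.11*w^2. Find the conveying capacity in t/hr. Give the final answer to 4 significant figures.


A = 0.11 * 2.0^2 = 0.44 m^2
C = 0.44 * 1.7090 * 1.8080 * 3600
C = 4894 t/hr


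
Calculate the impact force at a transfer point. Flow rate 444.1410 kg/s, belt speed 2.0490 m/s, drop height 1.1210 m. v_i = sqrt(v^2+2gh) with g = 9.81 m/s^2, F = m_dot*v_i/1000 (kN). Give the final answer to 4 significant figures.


v_i = sqrt(2.0490^2 + 2*9.81*1.1210) = 5.11785 m/s
F = 444.1410 * 5.11785 / 1000
F = 2.273 kN


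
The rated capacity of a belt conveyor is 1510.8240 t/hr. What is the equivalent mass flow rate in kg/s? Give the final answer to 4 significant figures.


m_dot = 1510.8240 * 1000 / 3600
m_dot = 419.7 kg/s


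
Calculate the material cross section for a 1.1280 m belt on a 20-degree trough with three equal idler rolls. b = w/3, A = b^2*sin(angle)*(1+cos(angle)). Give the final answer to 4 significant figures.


b = 1.1280/3 = 0.376 m
A = 0.376^2 * sin(20 deg) * (1 + cos(20 deg))
A = 0.09379 m^2


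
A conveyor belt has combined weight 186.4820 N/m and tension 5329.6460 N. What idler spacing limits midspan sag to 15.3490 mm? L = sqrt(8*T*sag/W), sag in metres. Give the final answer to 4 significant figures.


sag = 15.3490/1000 = 0.015349 m
L = sqrt(8 * 5329.6460 * 0.015349 / 186.4820)
L = 1.873 m


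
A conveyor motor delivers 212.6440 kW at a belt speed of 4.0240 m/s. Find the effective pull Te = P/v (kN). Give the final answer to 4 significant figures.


Te = P / v = 212.6440 / 4.0240
Te = 52.84 kN


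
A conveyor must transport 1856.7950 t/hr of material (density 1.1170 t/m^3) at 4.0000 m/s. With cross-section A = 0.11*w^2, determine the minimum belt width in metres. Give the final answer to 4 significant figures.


A_req = 1856.7950 / (4.0000 * 1.1170 * 3600) = 0.115438 m^2
w = sqrt(0.115438 / 0.11)
w = 1.024 m
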